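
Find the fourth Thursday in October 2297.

October 28, 2297

October 1, 2297 is a Friday.
The first Thursday is therefore October 7 (6 days later).
The fourth Thursday is 7 + 3×7 = October 28.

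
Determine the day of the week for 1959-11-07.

Saturday

January 1, 1959 is a Thursday.
Jan 1, 1959 → Feb 1, 1959: 31 days (January has 31).
Feb 1, 1959 → Mar 1, 1959: 28 days (February has 28).
Mar 1, 1959 → Apr 1, 1959: 31 days (March has 31).
Apr 1, 1959 → May 1, 1959: 30 days (April has 30).
May 1, 1959 → Jun 1, 1959: 31 days (May has 31).
Jun 1, 1959 → Jul 1, 1959: 30 days (June has 30).
Jul 1, 1959 → Aug 1, 1959: 31 days (July has 31).
Aug 1, 1959 → Sep 1, 1959: 31 days (August has 31).
Sep 1, 1959 → Oct 1, 1959: 30 days (September has 30).
Oct 1, 1959 → Nov 1, 1959: 31 days (October has 31).
Nov 1, 1959 → Nov 7, 1959: 6 days.
Total: 310 days.
310 mod 7 = 2, so Thursday + 2 = Saturday.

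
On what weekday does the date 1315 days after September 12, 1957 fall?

Sep 12, 1957 is a Thursday.
1315 mod 7 = 6, so 1315 days after a Thursday is Thursday + 6 = Wednesday.

Wednesday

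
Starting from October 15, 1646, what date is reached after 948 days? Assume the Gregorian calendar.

May 20, 1649

+365 (one year) → Oct 15, 1647 (583 left).
+366 (one year; includes Feb 29, 1648) → Oct 15, 1648 (217 left).
Oct has 31 days: +17 → Nov 1, 1648 (200 left).
Nov has 30 days: +30 → Dec 1, 1648 (170 left).
Dec has 31 days: +31 → Jan 1, 1649 (139 left).
Jan has 31 days: +31 → Feb 1, 1649 (108 left).
Feb has 28 days: +28 → Mar 1, 1649 (80 left).
Mar has 31 days: +31 → Apr 1, 1649 (49 left).
Apr has 30 days: +30 → May 1, 1649 (19 left).
+19 → May 20, 1649.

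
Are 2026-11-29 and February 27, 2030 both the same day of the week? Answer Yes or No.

From Nov 29, 2026 to Feb 27, 2030 is 1186 days.
1186 mod 7 = 3, so they are different weekdays.
(Nov 29, 2026 is a Sunday; Feb 27, 2030 is a Wednesday.)

No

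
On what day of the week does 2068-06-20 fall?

Doomsday rule: the anchor day for the 2000s is Tuesday. For year 68: 68÷12 = 5 r 8, and 8÷4 = 2, so 5+8+2 = 15.
Tuesday + 15 ≡ Wednesday — that's 2068's doomsday.
In June the doomsday date is Jun 6.
Jun 20 is 14 days after Jun 6; 14 mod 7 = 0, so Wednesday + 0 = Wednesday.

Wednesday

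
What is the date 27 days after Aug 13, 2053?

Aug has 31 days: +19 → Sep 1, 2053 (8 left).
+8 → Sep 9, 2053.

September 9, 2053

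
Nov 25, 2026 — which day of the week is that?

Doomsday rule: the anchor day for the 2000s is Tuesday. For year 26: 26÷12 = 2 r 2, and 2÷4 = 0, so 2+2+0 = 4.
Tuesday + 4 ≡ Saturday — that's 2026's doomsday.
In November the doomsday date is Nov 7.
Nov 25 is 18 days after Nov 7; 18 mod 7 = 4, so Saturday + 4 = Wednesday.

Wednesday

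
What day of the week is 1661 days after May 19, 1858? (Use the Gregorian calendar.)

Friday

May 19, 1858 is a Wednesday.
1661 mod 7 = 2, so 1661 days after a Wednesday is Wednesday + 2 = Friday.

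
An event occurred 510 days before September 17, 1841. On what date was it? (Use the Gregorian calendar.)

April 25, 1840

−365 (one year) → Sep 17, 1840 (145 left).
−17 → Aug 31, 1840 (end of Aug, 31 days; 128 left).
−31 → Jul 31, 1840 (end of Jul, 31 days; 97 left).
−31 → Jun 30, 1840 (end of Jun, 30 days; 66 left).
−30 → May 31, 1840 (end of May, 31 days; 36 left).
−31 → Apr 30, 1840 (end of Apr, 30 days; 5 left).
−5 → Apr 25, 1840.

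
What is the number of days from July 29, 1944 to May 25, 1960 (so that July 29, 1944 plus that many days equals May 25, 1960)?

5779

Jul 29, 1944 → Jul 29, 1945: 365 days.
Jul 29, 1945 → Jul 29, 1946: 365 days.
Jul 29, 1946 → Jul 29, 1947: 365 days.
Jul 29, 1947 → Jul 29, 1948: 366 days (Feb 29, 1948 is in that span).
Jul 29, 1948 → Jul 29, 1949: 365 days.
Jul 29, 1949 → Jul 29, 1950: 365 days.
Jul 29, 1950 → Jul 29, 1951: 365 days.
Jul 29, 1951 → Jul 29, 1952: 366 days (Feb 29, 1952 is in that span).
Jul 29, 1952 → Jul 29, 1953: 365 days.
Jul 29, 1953 → Jul 29, 1954: 365 days.
Jul 29, 1954 → Jul 29, 1955: 365 days.
Jul 29, 1955 → Jul 29, 1956: 366 days (Feb 29, 1956 is in that span).
Jul 29, 1956 → Jul 29, 1957: 365 days.
Jul 29, 1957 → Jul 29, 1958: 365 days.
Jul 29, 1958 → Jul 29, 1959: 365 days.
Jul 29, 1959 → Aug 29, 1959: 31 days (July has 31).
Aug 29, 1959 → Sep 29, 1959: 31 days (August has 31).
Sep 29, 1959 → Oct 29, 1959: 30 days (September has 30).
Oct 29, 1959 → Nov 29, 1959: 31 days (October has 31).
Nov 29, 1959 → Dec 29, 1959: 30 days (November has 30).
Dec 29, 1959 → Jan 29, 1960: 31 days (December has 31).
Jan 29, 1960 → Feb 29, 1960: 31 days (January has 31).
Feb 29, 1960 → Mar 29, 1960: 29 days (February has 29).
Mar 29, 1960 → Apr 29, 1960: 31 days (March has 31).
Apr 29, 1960 → May 25, 1960: 26 days.
Total: 5779 days.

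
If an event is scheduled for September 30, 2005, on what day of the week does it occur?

Friday

Doomsday rule: the anchor day for the 2000s is Tuesday. For year 05: 5÷12 = 0 r 5, and 5÷4 = 1, so 0+5+1 = 6.
Tuesday + 6 ≡ Monday — that's 2005's doomsday.
In September the doomsday date is Sep 5.
Sep 30 is 25 days after Sep 5; 25 mod 7 = 4, so Monday + 4 = Friday.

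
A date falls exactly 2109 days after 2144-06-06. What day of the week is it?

Monday

First find the weekday of Jun 6, 2144. Doomsday rule: the anchor day for the 2100s is Sunday. For year 44: 44÷12 = 3 r 8, and 8÷4 = 2, so 3+8+2 = 13.
Sunday + 13 ≡ Saturday — that's 2144's doomsday.
In June the doomsday date is Jun 6.
Jun 6 is the doomsday itself: Saturday.
2109 mod 7 = 2, so 2109 days after a Saturday is Saturday + 2 = Monday.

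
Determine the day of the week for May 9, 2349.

Monday

Doomsday rule: the anchor day for the 2300s is Wednesday. For year 49: 49÷12 = 4 r 1, and 1÷4 = 0, so 4+1+0 = 5.
Wednesday + 5 ≡ Monday — that's 2349's doomsday.
In May the doomsday date is May 9.
May 9 is the doomsday itself: Monday.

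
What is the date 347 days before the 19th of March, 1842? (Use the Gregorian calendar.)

April 6, 1841

−19 → Feb 28, 1842 (end of Feb, 28 days; 328 left).
−28 → Jan 31, 1842 (end of Jan, 31 days; 300 left).
−31 → Dec 31, 1841 (end of Dec, 31 days; 269 left).
−31 → Nov 30, 1841 (end of Nov, 30 days; 238 left).
−30 → Oct 31, 1841 (end of Oct, 31 days; 208 left).
−31 → Sep 30, 1841 (end of Sep, 30 days; 177 left).
−30 → Aug 31, 1841 (end of Aug, 31 days; 147 left).
−31 → Jul 31, 1841 (end of Jul, 31 days; 116 left).
−31 → Jun 30, 1841 (end of Jun, 30 days; 85 left).
−30 → May 31, 1841 (end of May, 31 days; 55 left).
−31 → Apr 30, 1841 (end of Apr, 30 days; 24 left).
−24 → Apr 6, 1841.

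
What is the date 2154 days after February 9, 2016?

January 2, 2022

+366 (one year; includes Feb 29, 2016) → Feb 9, 2017 (1788 left).
+365 (one year) → Feb 9, 2018 (1423 left).
+365 (one year) → Feb 9, 2019 (1058 left).
+365 (one year) → Feb 9, 2020 (693 left).
+366 (one year; includes Feb 29, 2020) → Feb 9, 2021 (327 left).
Feb has 28 days: +20 → Mar 1, 2021 (307 left).
Mar has 31 days: +31 → Apr 1, 2021 (276 left).
Apr has 30 days: +30 → May 1, 2021 (246 left).
May has 31 days: +31 → Jun 1, 2021 (215 left).
Jun has 30 days: +30 → Jul 1, 2021 (185 left).
Jul has 31 days: +31 → Aug 1, 2021 (154 left).
Aug has 31 days: +31 → Sep 1, 2021 (123 left).
Sep has 30 days: +30 → Oct 1, 2021 (93 left).
Oct has 31 days: +31 → Nov 1, 2021 (62 left).
Nov has 30 days: +30 → Dec 1, 2021 (32 left).
Dec has 31 days: +31 → Jan 1, 2022 (1 left).
+1 → Jan 2, 2022.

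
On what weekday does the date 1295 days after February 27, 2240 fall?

Thursday

Feb 27, 2240 is a Thursday.
1295 mod 7 = 0, so 1295 days after a Thursday is Thursday + 0 = Thursday.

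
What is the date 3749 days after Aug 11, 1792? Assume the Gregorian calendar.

+365 (one year) → Aug 11, 1793 (3384 left).
+365 (one year) → Aug 11, 1794 (3019 left).
+365 (one year) → Aug 11, 1795 (2654 left).
+366 (one year; includes Feb 29, 1796) → Aug 11, 1796 (2288 left).
+365 (one year) → Aug 11, 1797 (1923 left).
+365 (one year) → Aug 11, 1798 (1558 left).
+365 (one year) → Aug 11, 1799 (1193 left).
+365 (one year) → Aug 11, 1800 (828 left).
+365 (one year) → Aug 11, 1801 (463 left).
+365 (one year) → Aug 11, 1802 (98 left).
Aug has 31 days: +21 → Sep 1, 1802 (77 left).
Sep has 30 days: +30 → Oct 1, 1802 (47 left).
Oct has 31 days: +31 → Nov 1, 1802 (16 left).
+16 → Nov 17, 1802.

November 17, 1802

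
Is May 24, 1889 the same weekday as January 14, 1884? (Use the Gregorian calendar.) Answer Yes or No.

No

From Jan 14, 1884 to May 24, 1889 is 1957 days.
1957 mod 7 = 4, so they are different weekdays.
(Jan 14, 1884 is a Monday; May 24, 1889 is a Friday.)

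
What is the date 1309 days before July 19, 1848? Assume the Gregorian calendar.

December 18, 1844

−366 (one year; includes Feb 29, 1848) → Jul 19, 1847 (943 left).
−365 (one year) → Jul 19, 1846 (578 left).
−365 (one year) → Jul 19, 1845 (213 left).
−19 → Jun 30, 1845 (end of Jun, 30 days; 194 left).
−30 → May 31, 1845 (end of May, 31 days; 164 left).
−31 → Apr 30, 1845 (end of Apr, 30 days; 133 left).
−30 → Mar 31, 1845 (end of Mar, 31 days; 103 left).
−31 → Feb 28, 1845 (end of Feb, 28 days; 72 left).
−28 → Jan 31, 1845 (end of Jan, 31 days; 44 left).
−31 → Dec 31, 1844 (end of Dec, 31 days; 13 left).
−13 → Dec 18, 1844.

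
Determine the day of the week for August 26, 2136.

Doomsday rule: the anchor day for the 2100s is Sunday. For year 36: 36÷12 = 3 r 0, and 0÷4 = 0, so 3+0+0 = 3.
Sunday + 3 ≡ Wednesday — that's 2136's doomsday.
In August the doomsday date is Aug 8.
Aug 26 is 18 days after Aug 8; 18 mod 7 = 4, so Wednesday + 4 = Sunday.

Sunday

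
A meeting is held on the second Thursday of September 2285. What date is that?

September 10, 2285

September 1, 2285 is a Tuesday.
The first Thursday is therefore September 3 (2 days later).
The second Thursday is 3 + 1×7 = September 10.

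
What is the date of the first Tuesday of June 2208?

June 1, 2208 is a Wednesday.
The first Tuesday is therefore June 7 (6 days later).

June 7, 2208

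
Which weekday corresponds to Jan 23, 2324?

Wednesday

Doomsday rule: the anchor day for the 2300s is Wednesday. For year 24: 24÷12 = 2 r 0, and 0÷4 = 0, so 2+0+0 = 2.
Wednesday + 2 ≡ Friday — that's 2324's doomsday.
In January the doomsday date is Jan 4 (2324 is a leap year (divisible by 4)).
Jan 23 is 19 days after Jan 4; 19 mod 7 = 5, so Friday + 5 = Wednesday.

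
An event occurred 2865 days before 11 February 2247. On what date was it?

−365 (one year) → Feb 11, 2246 (2500 left).
−365 (one year) → Feb 11, 2245 (2135 left).
−366 (one year; includes Feb 29, 2244) → Feb 11, 2244 (1769 left).
−365 (one year) → Feb 11, 2243 (1404 left).
−365 (one year) → Feb 11, 2242 (1039 left).
−365 (one year) → Feb 11, 2241 (674 left).
−366 (one year; includes Feb 29, 2240) → Feb 11, 2240 (308 left).
−11 → Jan 31, 2240 (end of Jan, 31 days; 297 left).
−31 → Dec 31, 2239 (end of Dec, 31 days; 266 left).
−31 → Nov 30, 2239 (end of Nov, 30 days; 235 left).
−30 → Oct 31, 2239 (end of Oct, 31 days; 205 left).
−31 → Sep 30, 2239 (end of Sep, 30 days; 174 left).
−30 → Aug 31, 2239 (end of Aug, 31 days; 144 left).
−31 → Jul 31, 2239 (end of Jul, 31 days; 113 left).
−31 → Jun 30, 2239 (end of Jun, 30 days; 82 left).
−30 → May 31, 2239 (end of May, 31 days; 52 left).
−31 → Apr 30, 2239 (end of Apr, 30 days; 21 left).
−21 → Apr 9, 2239.

April 9, 2239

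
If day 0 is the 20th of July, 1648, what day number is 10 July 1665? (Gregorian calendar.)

Jul 20, 1648 → Jul 20, 1649: 365 days.
Jul 20, 1649 → Jul 20, 1650: 365 days.
Jul 20, 1650 → Jul 20, 1651: 365 days.
Jul 20, 1651 → Jul 20, 1652: 366 days (Feb 29, 1652 is in that span).
Jul 20, 1652 → Jul 20, 1653: 365 days.
Jul 20, 1653 → Jul 20, 1654: 365 days.
Jul 20, 1654 → Jul 20, 1655: 365 days.
Jul 20, 1655 → Jul 20, 1656: 366 days (Feb 29, 1656 is in that span).
Jul 20, 1656 → Jul 20, 1657: 365 days.
Jul 20, 1657 → Jul 20, 1658: 365 days.
Jul 20, 1658 → Jul 20, 1659: 365 days.
Jul 20, 1659 → Jul 20, 1660: 366 days (Feb 29, 1660 is in that span).
Jul 20, 1660 → Jul 20, 1661: 365 days.
Jul 20, 1661 → Jul 20, 1662: 365 days.
Jul 20, 1662 → Jul 20, 1663: 365 days.
Jul 20, 1663 → Jul 20, 1664: 366 days (Feb 29, 1664 is in that span).
Jul 20, 1664 → Aug 20, 1664: 31 days (July has 31).
Aug 20, 1664 → Sep 20, 1664: 31 days (August has 31).
Sep 20, 1664 → Oct 20, 1664: 30 days (September has 30).
Oct 20, 1664 → Nov 20, 1664: 31 days (October has 31).
Nov 20, 1664 → Dec 20, 1664: 30 days (November has 30).
Dec 20, 1664 → Jan 20, 1665: 31 days (December has 31).
Jan 20, 1665 → Feb 20, 1665: 31 days (January has 31).
Feb 20, 1665 → Mar 20, 1665: 28 days (February has 28).
Mar 20, 1665 → Apr 20, 1665: 31 days (March has 31).
Apr 20, 1665 → May 20, 1665: 30 days (April has 30).
May 20, 1665 → Jun 20, 1665: 31 days (May has 31).
Jun 20, 1665 → Jul 10, 1665: 20 days.
Total: 6199 days.

6199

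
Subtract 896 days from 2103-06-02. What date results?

December 18, 2100

−365 (one year) → Jun 2, 2102 (531 left).
−365 (one year) → Jun 2, 2101 (166 left).
−2 → May 31, 2101 (end of May, 31 days; 164 left).
−31 → Apr 30, 2101 (end of Apr, 30 days; 133 left).
−30 → Mar 31, 2101 (end of Mar, 31 days; 103 left).
−31 → Feb 28, 2101 (end of Feb, 28 days; 72 left).
−28 → Jan 31, 2101 (end of Jan, 31 days; 44 left).
−31 → Dec 31, 2100 (end of Dec, 31 days; 13 left).
−13 → Dec 18, 2100.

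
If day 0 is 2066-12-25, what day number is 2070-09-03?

1348

Dec 25, 2066 → Dec 25, 2067: 365 days.
Dec 25, 2067 → Dec 25, 2068: 366 days (Feb 29, 2068 is in that span).
Dec 25, 2068 → Dec 25, 2069: 365 days.
Dec 25, 2069 → Jan 25, 2070: 31 days (December has 31).
Jan 25, 2070 → Feb 25, 2070: 31 days (January has 31).
Feb 25, 2070 → Mar 25, 2070: 28 days (February has 28).
Mar 25, 2070 → Apr 25, 2070: 31 days (March has 31).
Apr 25, 2070 → May 25, 2070: 30 days (April has 30).
May 25, 2070 → Jun 25, 2070: 31 days (May has 31).
Jun 25, 2070 → Jul 25, 2070: 30 days (June has 30).
Jul 25, 2070 → Aug 25, 2070: 31 days (July has 31).
Aug 25, 2070 → Sep 3, 2070: 9 days.
Total: 1348 days.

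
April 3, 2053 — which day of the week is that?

Thursday

Doomsday rule: the anchor day for the 2000s is Tuesday. For year 53: 53÷12 = 4 r 5, and 5÷4 = 1, so 4+5+1 = 10.
Tuesday + 10 ≡ Friday — that's 2053's doomsday.
In April the doomsday date is Apr 4.
Apr 3 is 1 day before Apr 4; 1 mod 7 = 1, so Friday − 1 = Thursday.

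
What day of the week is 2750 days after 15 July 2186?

Friday

First find the weekday of Jul 15, 2186. Doomsday rule: the anchor day for the 2100s is Sunday. For year 86: 86÷12 = 7 r 2, and 2÷4 = 0, so 7+2+0 = 9.
Sunday + 9 ≡ Tuesday — that's 2186's doomsday.
In July the doomsday date is Jul 11.
Jul 15 is 4 days after Jul 11; 4 mod 7 = 4, so Tuesday + 4 = Saturday.
2750 mod 7 = 6, so 2750 days after a Saturday is Saturday + 6 = Friday.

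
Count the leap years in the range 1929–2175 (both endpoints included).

60

Multiples of 4 in [1929,2175]: 61.
Of those, multiples of 100: 2 (not leap unless ÷400).
Multiples of 400: 1.
Leap years = 61 − 2 + 1 = 60.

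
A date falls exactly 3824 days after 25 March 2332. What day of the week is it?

Sunday

First find the weekday of Mar 25, 2332. Doomsday rule: the anchor day for the 2300s is Wednesday. For year 32: 32÷12 = 2 r 8, and 8÷4 = 2, so 2+8+2 = 12.
Wednesday + 12 ≡ Monday — that's 2332's doomsday.
In March the doomsday date is Mar 14.
Mar 25 is 11 days after Mar 14; 11 mod 7 = 4, so Monday + 4 = Friday.
3824 mod 7 = 2, so 3824 days after a Friday is Friday + 2 = Sunday.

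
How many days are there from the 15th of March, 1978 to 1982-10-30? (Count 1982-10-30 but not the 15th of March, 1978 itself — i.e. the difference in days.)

1690

Mar 15, 1978 → Mar 15, 1979: 365 days.
Mar 15, 1979 → Mar 15, 1980: 366 days (Feb 29, 1980 is in that span).
Mar 15, 1980 → Mar 15, 1981: 365 days.
Mar 15, 1981 → Mar 15, 1982: 365 days.
Mar 15, 1982 → Apr 15, 1982: 31 days (March has 31).
Apr 15, 1982 → May 15, 1982: 30 days (April has 30).
May 15, 1982 → Jun 15, 1982: 31 days (May has 31).
Jun 15, 1982 → Jul 15, 1982: 30 days (June has 30).
Jul 15, 1982 → Aug 15, 1982: 31 days (July has 31).
Aug 15, 1982 → Sep 15, 1982: 31 days (August has 31).
Sep 15, 1982 → Oct 15, 1982: 30 days (September has 30).
Oct 15, 1982 → Oct 30, 1982: 15 days.
Total: 1690 days.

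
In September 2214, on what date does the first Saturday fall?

September 3, 2214

September 1, 2214 is a Thursday.
The first Saturday is therefore September 3 (2 days later).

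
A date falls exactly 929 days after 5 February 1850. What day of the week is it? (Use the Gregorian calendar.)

Feb 5, 1850 is a Tuesday.
929 mod 7 = 5, so 929 days after a Tuesday is Tuesday + 5 = Sunday.

Sunday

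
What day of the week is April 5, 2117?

January 1, 2117 is a Friday.
Jan 1, 2117 → Feb 1, 2117: 31 days (January has 31).
Feb 1, 2117 → Mar 1, 2117: 28 days (February has 28).
Mar 1, 2117 → Apr 1, 2117: 31 days (March has 31).
Apr 1, 2117 → Apr 5, 2117: 4 days.
Total: 94 days.
94 mod 7 = 3, so Friday + 3 = Monday.

Monday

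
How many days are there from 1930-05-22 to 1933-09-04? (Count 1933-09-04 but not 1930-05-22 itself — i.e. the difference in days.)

May 22, 1930 → May 22, 1931: 365 days.
May 22, 1931 → May 22, 1932: 366 days (Feb 29, 1932 is in that span).
May 22, 1932 → May 22, 1933: 365 days.
May 22, 1933 → Jun 22, 1933: 31 days (May has 31).
Jun 22, 1933 → Jul 22, 1933: 30 days (June has 30).
Jul 22, 1933 → Aug 22, 1933: 31 days (July has 31).
Aug 22, 1933 → Sep 4, 1933: 13 days.
Total: 1201 days.

1201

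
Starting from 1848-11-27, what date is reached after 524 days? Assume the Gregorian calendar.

May 5, 1850

+365 (one year) → Nov 27, 1849 (159 left).
Nov has 30 days: +4 → Dec 1, 1849 (155 left).
Dec has 31 days: +31 → Jan 1, 1850 (124 left).
Jan has 31 days: +31 → Feb 1, 1850 (93 left).
Feb has 28 days: +28 → Mar 1, 1850 (65 left).
Mar has 31 days: +31 → Apr 1, 1850 (34 left).
Apr has 30 days: +30 → May 1, 1850 (4 left).
+4 → May 5, 1850.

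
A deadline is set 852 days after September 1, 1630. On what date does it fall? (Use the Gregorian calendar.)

December 31, 1632

+365 (one year) → Sep 1, 1631 (487 left).
+366 (one year; includes Feb 29, 1632) → Sep 1, 1632 (121 left).
Sep has 30 days: +30 → Oct 1, 1632 (91 left).
Oct has 31 days: +31 → Nov 1, 1632 (60 left).
Nov has 30 days: +30 → Dec 1, 1632 (30 left).
+30 → Dec 31, 1632.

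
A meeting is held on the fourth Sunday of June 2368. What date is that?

June 1, 2368 is a Saturday.
The first Sunday is therefore June 2 (1 days later).
The fourth Sunday is 2 + 3×7 = June 23.

June 23, 2368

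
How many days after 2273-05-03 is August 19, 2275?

May 3, 2273 → May 3, 2274: 365 days.
May 3, 2274 → May 3, 2275: 365 days.
May 3, 2275 → Jun 3, 2275: 31 days (May has 31).
Jun 3, 2275 → Jul 3, 2275: 30 days (June has 30).
Jul 3, 2275 → Aug 3, 2275: 31 days (July has 31).
Aug 3, 2275 → Aug 19, 2275: 16 days.
Total: 838 days.

838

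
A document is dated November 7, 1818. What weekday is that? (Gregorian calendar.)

Saturday

Doomsday rule: the anchor day for the 1800s is Friday. For year 18: 18÷12 = 1 r 6, and 6÷4 = 1, so 1+6+1 = 8.
Friday + 8 ≡ Saturday — that's 1818's doomsday.
In November the doomsday date is Nov 7.
Nov 7 is the doomsday itself: Saturday.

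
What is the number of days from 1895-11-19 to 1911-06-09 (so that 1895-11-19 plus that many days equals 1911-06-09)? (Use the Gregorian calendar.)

Nov 19, 1895 → Nov 19, 1896: 366 days (Feb 29, 1896 is in that span).
Nov 19, 1896 → Nov 19, 1897: 365 days.
Nov 19, 1897 → Nov 19, 1898: 365 days.
Nov 19, 1898 → Nov 19, 1899: 365 days.
Nov 19, 1899 → Nov 19, 1900: 365 days.
Nov 19, 1900 → Nov 19, 1901: 365 days.
Nov 19, 1901 → Nov 19, 1902: 365 days.
Nov 19, 1902 → Nov 19, 1903: 365 days.
Nov 19, 1903 → Nov 19, 1904: 366 days (Feb 29, 1904 is in that span).
Nov 19, 1904 → Nov 19, 1905: 365 days.
Nov 19, 1905 → Nov 19, 1906: 365 days.
Nov 19, 1906 → Nov 19, 1907: 365 days.
Nov 19, 1907 → Nov 19, 1908: 366 days (Feb 29, 1908 is in that span).
Nov 19, 1908 → Nov 19, 1909: 365 days.
Nov 19, 1909 → Nov 19, 1910: 365 days.
Nov 19, 1910 → Dec 19, 1910: 30 days (November has 30).
Dec 19, 1910 → Jan 19, 1911: 31 days (December has 31).
Jan 19, 1911 → Feb 19, 1911: 31 days (January has 31).
Feb 19, 1911 → Mar 19, 1911: 28 days (February has 28).
Mar 19, 1911 → Apr 19, 1911: 31 days (March has 31).
Apr 19, 1911 → May 19, 1911: 30 days (April has 30).
May 19, 1911 → Jun 9, 1911: 21 days.
Total: 5680 days.

5680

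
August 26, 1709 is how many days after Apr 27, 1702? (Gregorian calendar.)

2678

Apr 27, 1702 → Apr 27, 1703: 365 days.
Apr 27, 1703 → Apr 27, 1704: 366 days (Feb 29, 1704 is in that span).
Apr 27, 1704 → Apr 27, 1705: 365 days.
Apr 27, 1705 → Apr 27, 1706: 365 days.
Apr 27, 1706 → Apr 27, 1707: 365 days.
Apr 27, 1707 → Apr 27, 1708: 366 days (Feb 29, 1708 is in that span).
Apr 27, 1708 → Apr 27, 1709: 365 days.
Apr 27, 1709 → May 27, 1709: 30 days (April has 30).
May 27, 1709 → Jun 27, 1709: 31 days (May has 31).
Jun 27, 1709 → Jul 27, 1709: 30 days (June has 30).
Jul 27, 1709 → Aug 26, 1709: 30 days.
Total: 2678 days.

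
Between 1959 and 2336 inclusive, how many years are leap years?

Multiples of 4 in [1959,2336]: 95.
Of those, multiples of 100: 4 (not leap unless ÷400).
Multiples of 400: 1.
Leap years = 95 − 4 + 1 = 92.

92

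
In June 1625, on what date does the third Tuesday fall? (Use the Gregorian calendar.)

June 17, 1625

June 1, 1625 is a Sunday.
The first Tuesday is therefore June 3 (2 days later).
The third Tuesday is 3 + 2×7 = June 17.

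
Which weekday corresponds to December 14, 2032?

January 1, 2032 is a Thursday.
Jan 1, 2032 → Feb 1, 2032: 31 days (January has 31).
Feb 1, 2032 → Mar 1, 2032: 29 days (February has 29).
Mar 1, 2032 → Apr 1, 2032: 31 days (March has 31).
Apr 1, 2032 → May 1, 2032: 30 days (April has 30).
May 1, 2032 → Jun 1, 2032: 31 days (May has 31).
Jun 1, 2032 → Jul 1, 2032: 30 days (June has 30).
Jul 1, 2032 → Aug 1, 2032: 31 days (July has 31).
Aug 1, 2032 → Sep 1, 2032: 31 days (August has 31).
Sep 1, 2032 → Oct 1, 2032: 30 days (September has 30).
Oct 1, 2032 → Nov 1, 2032: 31 days (October has 31).
Nov 1, 2032 → Dec 1, 2032: 30 days (November has 30).
Dec 1, 2032 → Dec 14, 2032: 13 days.
Total: 348 days.
348 mod 7 = 5, so Thursday + 5 = Tuesday.

Tuesday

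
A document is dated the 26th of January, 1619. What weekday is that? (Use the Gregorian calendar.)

Doomsday rule: the anchor day for the 1600s is Tuesday. For year 19: 19÷12 = 1 r 7, and 7÷4 = 1, so 1+7+1 = 9.
Tuesday + 9 ≡ Thursday — that's 1619's doomsday.
In January the doomsday date is Jan 3 (1619 is not a leap year).
Jan 26 is 23 days after Jan 3; 23 mod 7 = 2, so Thursday + 2 = Saturday.

Saturday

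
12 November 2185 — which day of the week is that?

Saturday

Doomsday rule: the anchor day for the 2100s is Sunday. For year 85: 85÷12 = 7 r 1, and 1÷4 = 0, so 7+1+0 = 8.
Sunday + 8 ≡ Monday — that's 2185's doomsday.
In November the doomsday date is Nov 7.
Nov 12 is 5 days after Nov 7; 5 mod 7 = 5, so Monday + 5 = Saturday.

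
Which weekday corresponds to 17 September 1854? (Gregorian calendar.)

Doomsday rule: the anchor day for the 1800s is Friday. For year 54: 54÷12 = 4 r 6, and 6÷4 = 1, so 4+6+1 = 11.
Friday + 11 ≡ Tuesday — that's 1854's doomsday.
In September the doomsday date is Sep 5.
Sep 17 is 12 days after Sep 5; 12 mod 7 = 5, so Tuesday + 5 = Sunday.

Sunday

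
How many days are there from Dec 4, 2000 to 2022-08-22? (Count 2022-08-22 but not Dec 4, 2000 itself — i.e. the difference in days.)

7931

Dec 4, 2000 → Dec 4, 2001: 365 days.
Dec 4, 2001 → Dec 4, 2002: 365 days.
Dec 4, 2002 → Dec 4, 2003: 365 days.
Dec 4, 2003 → Dec 4, 2004: 366 days (Feb 29, 2004 is in that span).
Dec 4, 2004 → Dec 4, 2005: 365 days.
Dec 4, 2005 → Dec 4, 2006: 365 days.
Dec 4, 2006 → Dec 4, 2007: 365 days.
Dec 4, 2007 → Dec 4, 2008: 366 days (Feb 29, 2008 is in that span).
Dec 4, 2008 → Dec 4, 2009: 365 days.
Dec 4, 2009 → Dec 4, 2010: 365 days.
Dec 4, 2010 → Dec 4, 2011: 365 days.
Dec 4, 2011 → Dec 4, 2012: 366 days (Feb 29, 2012 is in that span).
Dec 4, 2012 → Dec 4, 2013: 365 days.
Dec 4, 2013 → Dec 4, 2014: 365 days.
Dec 4, 2014 → Dec 4, 2015: 365 days.
Dec 4, 2015 → Dec 4, 2016: 366 days (Feb 29, 2016 is in that span).
Dec 4, 2016 → Dec 4, 2017: 365 days.
Dec 4, 2017 → Dec 4, 2018: 365 days.
Dec 4, 2018 → Dec 4, 2019: 365 days.
Dec 4, 2019 → Dec 4, 2020: 366 days (Feb 29, 2020 is in that span).
Dec 4, 2020 → Dec 4, 2021: 365 days.
Dec 4, 2021 → Jan 4, 2022: 31 days (December has 31).
Jan 4, 2022 → Feb 4, 2022: 31 days (January has 31).
Feb 4, 2022 → Mar 4, 2022: 28 days (February has 28).
Mar 4, 2022 → Apr 4, 2022: 31 days (March has 31).
Apr 4, 2022 → May 4, 2022: 30 days (April has 30).
May 4, 2022 → Jun 4, 2022: 31 days (May has 31).
Jun 4, 2022 → Jul 4, 2022: 30 days (June has 30).
Jul 4, 2022 → Aug 4, 2022: 31 days (July has 31).
Aug 4, 2022 → Aug 22, 2022: 18 days.
Total: 7931 days.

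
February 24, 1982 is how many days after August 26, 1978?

1278

Aug 26, 1978 → Aug 26, 1979: 365 days.
Aug 26, 1979 → Aug 26, 1980: 366 days (Feb 29, 1980 is in that span).
Aug 26, 1980 → Aug 26, 1981: 365 days.
Aug 26, 1981 → Sep 26, 1981: 31 days (August has 31).
Sep 26, 1981 → Oct 26, 1981: 30 days (September has 30).
Oct 26, 1981 → Nov 26, 1981: 31 days (October has 31).
Nov 26, 1981 → Dec 26, 1981: 30 days (November has 30).
Dec 26, 1981 → Jan 26, 1982: 31 days (December has 31).
Jan 26, 1982 → Feb 24, 1982: 29 days.
Total: 1278 days.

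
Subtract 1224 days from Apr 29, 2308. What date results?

December 22, 2304

−366 (one year; includes Feb 29, 2308) → Apr 29, 2307 (858 left).
−365 (one year) → Apr 29, 2306 (493 left).
−365 (one year) → Apr 29, 2305 (128 left).
−29 → Mar 31, 2305 (end of Mar, 31 days; 99 left).
−31 → Feb 28, 2305 (end of Feb, 28 days; 68 left).
−28 → Jan 31, 2305 (end of Jan, 31 days; 40 left).
−31 → Dec 31, 2304 (end of Dec, 31 days; 9 left).
−9 → Dec 22, 2304.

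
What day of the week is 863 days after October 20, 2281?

Oct 20, 2281 is a Thursday.
863 mod 7 = 2, so 863 days after a Thursday is Thursday + 2 = Saturday.

Saturday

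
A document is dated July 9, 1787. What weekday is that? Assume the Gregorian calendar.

Doomsday rule: the anchor day for the 1700s is Sunday. For year 87: 87÷12 = 7 r 3, and 3÷4 = 0, so 7+3+0 = 10.
Sunday + 10 ≡ Wednesday — that's 1787's doomsday.
In July the doomsday date is Jul 11.
Jul 9 is 2 days before Jul 11; 2 mod 7 = 2, so Wednesday − 2 = Monday.

Monday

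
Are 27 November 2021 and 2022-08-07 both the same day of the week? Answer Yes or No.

From Nov 27, 2021 to Aug 7, 2022 is 253 days.
253 mod 7 = 1, so they are different weekdays.
(Nov 27, 2021 is a Saturday; Aug 7, 2022 is a Sunday.)

No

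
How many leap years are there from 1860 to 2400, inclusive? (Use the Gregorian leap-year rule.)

132

Multiples of 4 in [1860,2400]: 136.
Of those, multiples of 100: 6 (not leap unless ÷400).
Multiples of 400: 2.
Leap years = 136 − 6 + 2 = 132.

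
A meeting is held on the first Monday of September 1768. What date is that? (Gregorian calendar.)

September 1, 1768 is a Thursday.
The first Monday is therefore September 5 (4 days later).

September 5, 1768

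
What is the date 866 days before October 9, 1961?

−365 (one year) → Oct 9, 1960 (501 left).
−366 (one year; includes Feb 29, 1960) → Oct 9, 1959 (135 left).
−9 → Sep 30, 1959 (end of Sep, 30 days; 126 left).
−30 → Aug 31, 1959 (end of Aug, 31 days; 96 left).
−31 → Jul 31, 1959 (end of Jul, 31 days; 65 left).
−31 → Jun 30, 1959 (end of Jun, 30 days; 34 left).
−30 → May 31, 1959 (end of May, 31 days; 4 left).
−4 → May 27, 1959.

May 27, 1959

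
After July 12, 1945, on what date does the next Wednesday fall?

Jul 12, 1945 is a Thursday.
From Thursday to the next Wednesday is 6 days.
Jul 12, 1945 + 6 = Jul 18, 1945.

July 18, 1945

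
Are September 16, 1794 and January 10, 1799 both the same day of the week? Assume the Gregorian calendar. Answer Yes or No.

No

From Sep 16, 1794 to Jan 10, 1799 is 1577 days.
1577 mod 7 = 2, so they are different weekdays.
(Sep 16, 1794 is a Tuesday; Jan 10, 1799 is a Thursday.)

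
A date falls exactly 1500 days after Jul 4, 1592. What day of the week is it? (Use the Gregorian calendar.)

Jul 4, 1592 is a Saturday.
1500 mod 7 = 2, so 1500 days after a Saturday is Saturday + 2 = Monday.

Monday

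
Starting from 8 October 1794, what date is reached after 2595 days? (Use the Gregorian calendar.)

+365 (one year) → Oct 8, 1795 (2230 left).
+366 (one year; includes Feb 29, 1796) → Oct 8, 1796 (1864 left).
+365 (one year) → Oct 8, 1797 (1499 left).
+365 (one year) → Oct 8, 1798 (1134 left).
+365 (one year) → Oct 8, 1799 (769 left).
+365 (one year) → Oct 8, 1800 (404 left).
+365 (one year) → Oct 8, 1801 (39 left).
Oct has 31 days: +24 → Nov 1, 1801 (15 left).
+15 → Nov 16, 1801.

November 16, 1801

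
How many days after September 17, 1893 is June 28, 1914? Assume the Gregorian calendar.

Sep 17, 1893 → Sep 17, 1894: 365 days.
Sep 17, 1894 → Sep 17, 1895: 365 days.
Sep 17, 1895 → Sep 17, 1896: 366 days (Feb 29, 1896 is in that span).
Sep 17, 1896 → Sep 17, 1897: 365 days.
Sep 17, 1897 → Sep 17, 1898: 365 days.
Sep 17, 1898 → Sep 17, 1899: 365 days.
Sep 17, 1899 → Sep 17, 1900: 365 days.
Sep 17, 1900 → Sep 17, 1901: 365 days.
Sep 17, 1901 → Sep 17, 1902: 365 days.
Sep 17, 1902 → Sep 17, 1903: 365 days.
Sep 17, 1903 → Sep 17, 1904: 366 days (Feb 29, 1904 is in that span).
Sep 17, 1904 → Sep 17, 1905: 365 days.
Sep 17, 1905 → Sep 17, 1906: 365 days.
Sep 17, 1906 → Sep 17, 1907: 365 days.
Sep 17, 1907 → Sep 17, 1908: 366 days (Feb 29, 1908 is in that span).
Sep 17, 1908 → Sep 17, 1909: 365 days.
Sep 17, 1909 → Sep 17, 1910: 365 days.
Sep 17, 1910 → Sep 17, 1911: 365 days.
Sep 17, 1911 → Sep 17, 1912: 366 days (Feb 29, 1912 is in that span).
Sep 17, 1912 → Sep 17, 1913: 365 days.
Sep 17, 1913 → Oct 17, 1913: 30 days (September has 30).
Oct 17, 1913 → Nov 17, 1913: 31 days (October has 31).
Nov 17, 1913 → Dec 17, 1913: 30 days (November has 30).
Dec 17, 1913 → Jan 17, 1914: 31 days (December has 31).
Jan 17, 1914 → Feb 17, 1914: 31 days (January has 31).
Feb 17, 1914 → Mar 17, 1914: 28 days (February has 28).
Mar 17, 1914 → Apr 17, 1914: 31 days (March has 31).
Apr 17, 1914 → May 17, 1914: 30 days (April has 30).
May 17, 1914 → Jun 17, 1914: 31 days (May has 31).
Jun 17, 1914 → Jun 28, 1914: 11 days.
Total: 7588 days.

7588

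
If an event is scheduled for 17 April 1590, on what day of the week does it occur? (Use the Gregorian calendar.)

Tuesday

Doomsday rule: the anchor day for the 1500s is Wednesday. For year 90: 90÷12 = 7 r 6, and 6÷4 = 1, so 7+6+1 = 14.
Wednesday + 14 ≡ Wednesday — that's 1590's doomsday.
In April the doomsday date is Apr 4.
Apr 17 is 13 days after Apr 4; 13 mod 7 = 6, so Wednesday + 6 = Tuesday.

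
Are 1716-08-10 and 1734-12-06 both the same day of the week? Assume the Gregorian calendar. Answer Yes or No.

From Aug 10, 1716 to Dec 6, 1734 is 6692 days.
6692 mod 7 = 0, so they are the same weekday.
(Aug 10, 1716 is a Monday; Dec 6, 1734 is a Monday.)

Yes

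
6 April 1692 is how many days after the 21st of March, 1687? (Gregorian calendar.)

1843

Mar 21, 1687 → Mar 21, 1688: 366 days (Feb 29, 1688 is in that span).
Mar 21, 1688 → Mar 21, 1689: 365 days.
Mar 21, 1689 → Mar 21, 1690: 365 days.
Mar 21, 1690 → Mar 21, 1691: 365 days.
Mar 21, 1691 → Apr 21, 1691: 31 days (March has 31).
Apr 21, 1691 → May 21, 1691: 30 days (April has 30).
May 21, 1691 → Jun 21, 1691: 31 days (May has 31).
Jun 21, 1691 → Jul 21, 1691: 30 days (June has 30).
Jul 21, 1691 → Aug 21, 1691: 31 days (July has 31).
Aug 21, 1691 → Sep 21, 1691: 31 days (August has 31).
Sep 21, 1691 → Oct 21, 1691: 30 days (September has 30).
Oct 21, 1691 → Nov 21, 1691: 31 days (October has 31).
Nov 21, 1691 → Dec 21, 1691: 30 days (November has 30).
Dec 21, 1691 → Jan 21, 1692: 31 days (December has 31).
Jan 21, 1692 → Feb 21, 1692: 31 days (January has 31).
Feb 21, 1692 → Mar 21, 1692: 29 days (February has 29).
Mar 21, 1692 → Apr 6, 1692: 16 days.
Total: 1843 days.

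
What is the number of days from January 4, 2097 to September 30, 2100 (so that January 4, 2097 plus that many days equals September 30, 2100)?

Jan 4, 2097 → Jan 4, 2098: 365 days.
Jan 4, 2098 → Jan 4, 2099: 365 days.
Jan 4, 2099 → Jan 4, 2100: 365 days.
Jan 4, 2100 → Feb 4, 2100: 31 days (January has 31).
Feb 4, 2100 → Mar 4, 2100: 28 days (February has 28).
Mar 4, 2100 → Apr 4, 2100: 31 days (March has 31).
Apr 4, 2100 → May 4, 2100: 30 days (April has 30).
May 4, 2100 → Jun 4, 2100: 31 days (May has 31).
Jun 4, 2100 → Jul 4, 2100: 30 days (June has 30).
Jul 4, 2100 → Aug 4, 2100: 31 days (July has 31).
Aug 4, 2100 → Sep 4, 2100: 31 days (August has 31).
Sep 4, 2100 → Sep 30, 2100: 26 days.
Total: 1364 days.

1364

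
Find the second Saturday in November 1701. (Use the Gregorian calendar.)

November 1, 1701 is a Tuesday.
The first Saturday is therefore November 5 (4 days later).
The second Saturday is 5 + 1×7 = November 12.

November 12, 1701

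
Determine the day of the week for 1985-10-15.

Doomsday rule: the anchor day for the 1900s is Wednesday. For year 85: 85÷12 = 7 r 1, and 1÷4 = 0, so 7+1+0 = 8.
Wednesday + 8 ≡ Thursday — that's 1985's doomsday.
In October the doomsday date is Oct 10.
Oct 15 is 5 days after Oct 10; 5 mod 7 = 5, so Thursday + 5 = Tuesday.

Tuesday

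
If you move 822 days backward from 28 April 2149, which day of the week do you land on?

First find the weekday of Apr 28, 2149. Doomsday rule: the anchor day for the 2100s is Sunday. For year 49: 49÷12 = 4 r 1, and 1÷4 = 0, so 4+1+0 = 5.
Sunday + 5 ≡ Friday — that's 2149's doomsday.
In April the doomsday date is Apr 4.
Apr 28 is 24 days after Apr 4; 24 mod 7 = 3, so Friday + 3 = Monday.
822 mod 7 = 3, so 822 days before a Monday is Monday − 3 = Friday.

Friday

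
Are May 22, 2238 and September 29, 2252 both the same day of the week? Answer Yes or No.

No

From May 22, 2238 to Sep 29, 2252 is 5244 days.
5244 mod 7 = 1, so they are different weekdays.
(May 22, 2238 is a Tuesday; Sep 29, 2252 is a Wednesday.)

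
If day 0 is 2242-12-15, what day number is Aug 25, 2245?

Dec 15, 2242 → Dec 15, 2243: 365 days.
Dec 15, 2243 → Dec 15, 2244: 366 days (Feb 29, 2244 is in that span).
Dec 15, 2244 → Jan 15, 2245: 31 days (December has 31).
Jan 15, 2245 → Feb 15, 2245: 31 days (January has 31).
Feb 15, 2245 → Mar 15, 2245: 28 days (February has 28).
Mar 15, 2245 → Apr 15, 2245: 31 days (March has 31).
Apr 15, 2245 → May 15, 2245: 30 days (April has 30).
May 15, 2245 → Jun 15, 2245: 31 days (May has 31).
Jun 15, 2245 → Jul 15, 2245: 30 days (June has 30).
Jul 15, 2245 → Aug 15, 2245: 31 days (July has 31).
Aug 15, 2245 → Aug 25, 2245: 10 days.
Total: 984 days.

984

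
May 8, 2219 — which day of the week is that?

Saturday

Doomsday rule: the anchor day for the 2200s is Friday. For year 19: 19÷12 = 1 r 7, and 7÷4 = 1, so 1+7+1 = 9.
Friday + 9 ≡ Sunday — that's 2219's doomsday.
In May the doomsday date is May 9.
May 8 is 1 day before May 9; 1 mod 7 = 1, so Sunday − 1 = Saturday.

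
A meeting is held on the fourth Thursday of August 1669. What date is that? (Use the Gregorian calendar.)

August 1, 1669 is a Thursday.
The first Thursday is therefore August 1 (same day).
The fourth Thursday is 1 + 3×7 = August 22.

August 22, 1669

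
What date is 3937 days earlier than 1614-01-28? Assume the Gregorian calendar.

−365 (one year) → Jan 28, 1613 (3572 left).
−366 (one year; includes Feb 29, 1612) → Jan 28, 1612 (3206 left).
−365 (one year) → Jan 28, 1611 (2841 left).
−365 (one year) → Jan 28, 1610 (2476 left).
−365 (one year) → Jan 28, 1609 (2111 left).
−366 (one year; includes Feb 29, 1608) → Jan 28, 1608 (1745 left).
−365 (one year) → Jan 28, 1607 (1380 left).
−365 (one year) → Jan 28, 1606 (1015 left).
−365 (one year) → Jan 28, 1605 (650 left).
−366 (one year; includes Feb 29, 1604) → Jan 28, 1604 (284 left).
−28 → Dec 31, 1603 (end of Dec, 31 days; 256 left).
−31 → Nov 30, 1603 (end of Nov, 30 days; 225 left).
−30 → Oct 31, 1603 (end of Oct, 31 days; 195 left).
−31 → Sep 30, 1603 (end of Sep, 30 days; 164 left).
−30 → Aug 31, 1603 (end of Aug, 31 days; 134 left).
−31 → Jul 31, 1603 (end of Jul, 31 days; 103 left).
−31 → Jun 30, 1603 (end of Jun, 30 days; 72 left).
−30 → May 31, 1603 (end of May, 31 days; 42 left).
−31 → Apr 30, 1603 (end of Apr, 30 days; 11 left).
−11 → Apr 19, 1603.

April 19, 1603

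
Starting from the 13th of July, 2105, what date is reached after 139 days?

Jul has 31 days: +19 → Aug 1, 2105 (120 left).
Aug has 31 days: +31 → Sep 1, 2105 (89 left).
Sep has 30 days: +30 → Oct 1, 2105 (59 left).
Oct has 31 days: +31 → Nov 1, 2105 (28 left).
+28 → Nov 29, 2105.

November 29, 2105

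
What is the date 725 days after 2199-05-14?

+365 (one year) → May 14, 2200 (360 left).
May has 31 days: +18 → Jun 1, 2200 (342 left).
Jun has 30 days: +30 → Jul 1, 2200 (312 left).
Jul has 31 days: +31 → Aug 1, 2200 (281 left).
Aug has 31 days: +31 → Sep 1, 2200 (250 left).
Sep has 30 days: +30 → Oct 1, 2200 (220 left).
Oct has 31 days: +31 → Nov 1, 2200 (189 left).
Nov has 30 days: +30 → Dec 1, 2200 (159 left).
Dec has 31 days: +31 → Jan 1, 2201 (128 left).
Jan has 31 days: +31 → Feb 1, 2201 (97 left).
Feb has 28 days: +28 → Mar 1, 2201 (69 left).
Mar has 31 days: +31 → Apr 1, 2201 (38 left).
Apr has 30 days: +30 → May 1, 2201 (8 left).
+8 → May 9, 2201.

May 9, 2201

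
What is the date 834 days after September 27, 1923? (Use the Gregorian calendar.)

January 8, 1926

+366 (one year; includes Feb 29, 1924) → Sep 27, 1924 (468 left).
+365 (one year) → Sep 27, 1925 (103 left).
Sep has 30 days: +4 → Oct 1, 1925 (99 left).
Oct has 31 days: +31 → Nov 1, 1925 (68 left).
Nov has 30 days: +30 → Dec 1, 1925 (38 left).
Dec has 31 days: +31 → Jan 1, 1926 (7 left).
+7 → Jan 8, 1926.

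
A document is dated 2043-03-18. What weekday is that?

Wednesday

January 1, 2043 is a Thursday.
Jan 1, 2043 → Feb 1, 2043: 31 days (January has 31).
Feb 1, 2043 → Mar 1, 2043: 28 days (February has 28).
Mar 1, 2043 → Mar 18, 2043: 17 days.
Total: 76 days.
76 mod 7 = 6, so Thursday + 6 = Wednesday.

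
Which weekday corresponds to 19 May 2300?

Saturday

Doomsday rule: the anchor day for the 2300s is Wednesday. For year 00: 0÷12 = 0 r 0, and 0÷4 = 0, so 0+0+0 = 0.
Wednesday + 0 ≡ Wednesday — that's 2300's doomsday.
In May the doomsday date is May 9.
May 19 is 10 days after May 9; 10 mod 7 = 3, so Wednesday + 3 = Saturday.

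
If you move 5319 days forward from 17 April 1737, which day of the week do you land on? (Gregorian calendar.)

Tuesday

First find the weekday of Apr 17, 1737. Doomsday rule: the anchor day for the 1700s is Sunday. For year 37: 37÷12 = 3 r 1, and 1÷4 = 0, so 3+1+0 = 4.
Sunday + 4 ≡ Thursday — that's 1737's doomsday.
In April the doomsday date is Apr 4.
Apr 17 is 13 days after Apr 4; 13 mod 7 = 6, so Thursday + 6 = Wednesday.
5319 mod 7 = 6, so 5319 days after a Wednesday is Wednesday + 6 = Tuesday.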